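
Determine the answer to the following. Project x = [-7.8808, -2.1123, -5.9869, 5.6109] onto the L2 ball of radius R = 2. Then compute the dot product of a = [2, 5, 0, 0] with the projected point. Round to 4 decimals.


Step 1: Compute ||x|| (intermediates to 6 decimals).
||x|| = sqrt((-7.8808)^2 + (-2.1123)^2 + (-5.9869)^2 + 5.6109^2) = 11.571257
Step 2: Project.
Since ||x|| > R, scale = R/||x|| = 2/11.571257 = 0.172842, proj(x) = scale * x
proj(x) = [-1.362133, -0.365094, -1.034788, 0.969799]
Step 3: Dot product.
a^T * proj(x) = 2*(-1.362133) + 5*(-0.365094) + 0*(-1.034788) + 0*0.969799 = -4.5497


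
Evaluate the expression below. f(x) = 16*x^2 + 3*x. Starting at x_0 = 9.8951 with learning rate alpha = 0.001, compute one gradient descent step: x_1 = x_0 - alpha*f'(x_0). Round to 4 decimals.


We compute the gradient at x_0 and apply the update.
f'(x) = 32*x + 3
f'(9.8951) = 32*9.8951 + 3 = 319.6432
x_1 = 9.8951 - 0.001*319.6432 = 9.5755


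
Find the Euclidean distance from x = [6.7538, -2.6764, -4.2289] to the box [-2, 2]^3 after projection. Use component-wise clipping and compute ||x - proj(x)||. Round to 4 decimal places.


Project each component onto [-2, 2].
clip(6.7538) = 2.0, clip(-2.6764) = -2.0, clip(-4.2289) = -2.0
Projection = [2.0, -2.0, -2.0]
Squared diffs: [22.5986, 0.4575, 4.968]
Distance = sqrt(28.0241) = 5.2938


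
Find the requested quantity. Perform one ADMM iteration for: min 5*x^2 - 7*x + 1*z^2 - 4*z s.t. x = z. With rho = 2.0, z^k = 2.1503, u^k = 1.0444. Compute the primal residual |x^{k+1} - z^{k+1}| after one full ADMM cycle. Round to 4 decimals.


ADMM iteration with rho = 2.0, z^k = 2.1503, u^k = 1.0444
Step 1: x-update.
Minimize 5*x^2 - 7*x + (2.0/2)*(x - 2.1503 + 1.0444)^2
FOC: (2*5 + 2.0)*x = 7 + 2.0*(2.1503 - 1.0444)
x^{k+1} = 0.7677
Step 2: z-update.
Minimize 1*z^2 - 4*z + (2.0/2)*(0.7677 - z + 1.0444)^2
FOC: (2*1 + 2.0)*z = 4 + 2.0*(0.7677 + 1.0444)
z^{k+1} = 1.906
Step 3: u-update.
u^{k+1} = 1.0444 + 0.7677 - 1.906 = -0.094
Step 4: Primal residual = |0.7677 - 1.906| = 1.1384


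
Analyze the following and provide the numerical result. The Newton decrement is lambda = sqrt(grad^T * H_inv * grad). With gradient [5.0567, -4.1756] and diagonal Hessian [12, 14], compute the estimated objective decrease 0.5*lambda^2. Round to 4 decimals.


Step 1: H is diagonal, so H^(-1) * g = [0.4214, -0.2983].
Step 2: g^T H^(-1) g = sum_i g_i^2 / H_ii
  = (5.0567)^2/12 + (-4.1756)^2/14
  = 2.1309 + 1.2454 = 3.3763
Step 3: Objective decrease = 0.5 * g^T H^(-1) g = 1.6881


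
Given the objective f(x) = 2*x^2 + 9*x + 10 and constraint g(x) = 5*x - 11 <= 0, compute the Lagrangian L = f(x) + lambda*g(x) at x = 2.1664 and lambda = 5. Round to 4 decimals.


Step 1: Evaluate f(x).
f(2.1664) = 2*2.1664^2 + 9*2.1664 + 10 = 38.8842
Step 2: Evaluate g(x).
g(2.1664) = 5*2.1664 - 11 = -0.168
Step 3: Compute Lagrangian.
L = 38.8842 + 5*-0.168 = 38.0442


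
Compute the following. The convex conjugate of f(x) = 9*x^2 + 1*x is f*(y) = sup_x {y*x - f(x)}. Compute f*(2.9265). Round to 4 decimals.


f*(y) = sup_x {y*x - a*x^2 - b*x} = sup_x {(y-b)*x - a*x^2}
FOC: (y - b) - 2a*x = 0 => x* = (y - b)/(2a)
x* = (2.9265 - 1)/(2*9) = 0.107
f*(2.9265) = (y-b)^2/(4a) = (2.9265 - 1)^2/(4*9)
= 3.7114/36 = 0.1031


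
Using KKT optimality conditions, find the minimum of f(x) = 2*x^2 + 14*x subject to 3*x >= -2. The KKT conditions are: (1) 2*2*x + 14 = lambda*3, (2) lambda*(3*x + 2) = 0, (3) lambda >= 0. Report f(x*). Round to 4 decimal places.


Step 1: Try lambda = 0 (constraint inactive).
x_unc = -14/(2*2) = -3.5
Check: 3*-3.5 = -10.5 < -2 -- violated!
Step 2: Constraint must be active: 3*x = -2
x* = -2/3 = -0.6667 (rounded; the exact value -2/3 is used below)
lambda = (2*2*(-2/3) + 14)/3 = 3.7778
Step 3: Compute optimal value.
f(x*) = 2*(-2/3)^2 + 14*(-2/3) = -8.4444


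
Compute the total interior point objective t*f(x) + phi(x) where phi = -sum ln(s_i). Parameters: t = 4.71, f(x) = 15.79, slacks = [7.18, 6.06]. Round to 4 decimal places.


Step 1: Compute log-barrier.
ln values: [1.9713, 1.8017]
phi = -(1.9713 + 1.8017) = -3.773
Step 2: Compute augmented objective.
t*f(x) = 4.71*15.79 = 74.3709
Total = 74.3709 - 3.773 = 70.5979


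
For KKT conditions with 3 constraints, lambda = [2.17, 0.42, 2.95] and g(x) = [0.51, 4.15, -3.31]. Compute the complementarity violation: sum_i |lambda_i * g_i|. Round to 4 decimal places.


KKT complementary slackness check:
lambda_1 * g_1 = 2.17 * 0.51 = 1.1067
lambda_2 * g_2 = 0.42 * 4.15 = 1.743
lambda_3 * g_3 = 2.95 * -3.31 = -9.7645
Total violation = 1.1067 + 1.743 + 9.7645 = 12.6142


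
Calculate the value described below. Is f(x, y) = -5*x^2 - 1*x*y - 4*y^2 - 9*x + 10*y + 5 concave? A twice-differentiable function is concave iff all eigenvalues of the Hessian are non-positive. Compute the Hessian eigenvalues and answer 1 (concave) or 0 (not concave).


The Hessian of f(x,y) = -5*x^2 - 1*x*y - 4*y^2 - 9*x + 10*y + 5 is:
H = [[-10, -1], [-1, -8]]
Trace = -10 - 8 = -18
Determinant = -10*-8 - (-1)^2 = 79
Discriminant = (-18)^2 - 4*79 = 8.0
Eigenvalues: lambda_1 = -10.4142, lambda_2 = -7.5858
The function is concave.

1


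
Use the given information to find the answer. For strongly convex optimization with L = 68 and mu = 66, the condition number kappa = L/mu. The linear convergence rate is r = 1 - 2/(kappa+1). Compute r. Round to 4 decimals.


Step 1: Compute the condition number.
kappa = L/mu = 68/66 = 1.0303
Step 2: Compute the convergence rate.
r = 1 - 2/(kappa + 1) = 1 - 2*mu/(L + mu) = (L - mu)/(L + mu) = 2/134 = 0.0149


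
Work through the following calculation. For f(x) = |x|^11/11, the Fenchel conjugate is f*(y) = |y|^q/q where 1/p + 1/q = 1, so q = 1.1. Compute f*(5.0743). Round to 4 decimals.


The conjugate exponent q satisfies 1/p + 1/q = 1.
p = 11, so q = 11/(11 - 1) = 1.1
|y|^q = 5.0743^1.1 = 5.9692
f*(5.0743) = 5.9692 / 1.1 = 5.4265


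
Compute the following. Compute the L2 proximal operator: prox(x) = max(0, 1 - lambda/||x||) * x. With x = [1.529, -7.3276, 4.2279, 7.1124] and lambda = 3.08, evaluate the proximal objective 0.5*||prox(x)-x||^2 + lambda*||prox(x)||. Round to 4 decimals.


Step 1: Compute ||x||.
||x|| = 11.1576
Step 2: Compute scaling factor.
scale = max(0, 1 - 3.08/11.1576) = 0.724
Step 3: prox(x) = [1.1069, -5.3049, 3.0608, 5.1491]
||prox(x)|| = 8.0776
Step 4: Proximal objective.
0.5*||prox-x||^2 = 4.7432
lambda*||prox|| = 24.879
Total = 29.6223


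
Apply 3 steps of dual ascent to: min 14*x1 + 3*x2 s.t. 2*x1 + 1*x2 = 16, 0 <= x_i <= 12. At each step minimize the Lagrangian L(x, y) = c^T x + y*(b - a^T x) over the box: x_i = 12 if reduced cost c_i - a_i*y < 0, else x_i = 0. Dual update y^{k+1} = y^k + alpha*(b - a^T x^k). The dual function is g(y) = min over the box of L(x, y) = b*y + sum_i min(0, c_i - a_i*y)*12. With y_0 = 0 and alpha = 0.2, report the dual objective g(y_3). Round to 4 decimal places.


Dual ascent for LP: min 14*x1 + 3*x2, 2*x1 + 1*x2 = 16, 0 <= x_i <= 12
Step 1: y^k = 0.0, reduced costs: (14.0, 3.0)
  x^k = (0.0, 0.0), subgradient = b - a^T x = 16.0
  y^{k+1} = 0.0 + 0.2*16.0 = 3.2
Step 2: y^k = 3.2, reduced costs: (7.6, -0.2)
  x^k = (0.0, 12.0), subgradient = b - a^T x = 4.0
  y^{k+1} = 3.2 + 0.2*4.0 = 4.0
Step 3: y^k = 4.0, reduced costs: (6.0, -1.0)
  x^k = (0.0, 12.0), subgradient = b - a^T x = 4.0
  y^{k+1} = 4.0 + 0.2*4.0 = 4.8
Dual objective at y_3 = 4.8: reduced costs (4.4, -1.8), box minimizer x = (0.0, 12.0)
g(y_3) = b*y + (c1 - a1*y)*x1 + (c2 - a2*y)*x2 = 16*4.8 + 4.4*0.0 + (-1.8)*12.0 = 76.8 + 0.0 - 21.6 = 55.2


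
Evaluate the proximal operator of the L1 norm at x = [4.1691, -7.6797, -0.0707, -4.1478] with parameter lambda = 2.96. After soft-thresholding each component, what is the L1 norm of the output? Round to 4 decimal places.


Soft-thresholding with lambda = 2.96:
prox(4.1691) = sign(4.1691)*max(|4.1691| - 2.96, 0) = 1.2091
prox(-7.6797) = sign(-7.6797)*max(|-7.6797| - 2.96, 0) = -4.7197
prox(-0.0707) = sign(-0.0707)*max(|-0.0707| - 2.96, 0) = 0.0
prox(-4.1478) = sign(-4.1478)*max(|-4.1478| - 2.96, 0) = -1.1878
prox(x) = [1.2091, -4.7197, 0.0, -1.1878]
||prox(x)||_1 = 1.2091 + 4.7197 + 0.0 + 1.1878 = 7.1166


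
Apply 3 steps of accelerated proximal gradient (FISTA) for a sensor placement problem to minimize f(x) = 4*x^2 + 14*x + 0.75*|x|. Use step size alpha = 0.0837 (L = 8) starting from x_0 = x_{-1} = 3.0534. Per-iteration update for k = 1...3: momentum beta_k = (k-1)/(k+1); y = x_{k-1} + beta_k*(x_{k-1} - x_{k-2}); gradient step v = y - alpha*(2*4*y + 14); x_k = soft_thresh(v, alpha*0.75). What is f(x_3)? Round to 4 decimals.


FISTA on f(x) = 4*x^2 + 14*x + 0.75*|x|
L = 8, alpha = 0.0837
Iteration 1: beta = 0.0, y = 3.0534 + 0.0*(3.0534 - 3.0534) = 3.0534
  grad(y) = 38.4272, v = y - alpha*grad = -0.163
  prox(v) = soft_thresh(-0.163, 0.0628) = -0.1002
Iteration 2: beta = 0.3333, y = -0.1002 + 0.3333*(-0.1002 - 3.0534) = -1.1514
  grad(y) = 4.789, v = y - alpha*grad = -1.5522
  prox(v) = soft_thresh(-1.5522, 0.0628) = -1.4894
Iteration 3: beta = 0.5, y = -1.4894 + 0.5*(-1.4894 + 0.1002) = -2.1841
  grad(y) = -3.4725, v = y - alpha*grad = -1.8934
  prox(v) = soft_thresh(-1.8934, 0.0628) = -1.8306
f(x_3) = 4*(-1.8306)^2 + 14*(-1.8306) + 0.75*|-1.8306| = -10.851


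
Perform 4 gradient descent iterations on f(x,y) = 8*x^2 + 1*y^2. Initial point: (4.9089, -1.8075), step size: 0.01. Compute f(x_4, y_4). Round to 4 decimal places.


Gradient descent on f(x,y) = 8*x^2 + 1*y^2.
Starting point: (4.9089, -1.8075), alpha = 0.01
Step 1: grad_x = 2*8*4.9089 = 78.5424, grad_y = 2*1*-1.8075 = -3.615
  x_1 = 4.9089 - 0.01*78.5424 = 4.1235
  y_1 = -1.8075 - 0.01*-3.615 = -1.7714
Step 2: grad_x = 2*8*4.1235 = 65.9756, grad_y = 2*1*-1.7714 = -3.5427
  x_2 = 4.1235 - 0.01*65.9756 = 3.4637
  y_2 = -1.7714 - 0.01*-3.5427 = -1.7359
Step 3: grad_x = 2*8*3.4637 = 55.4195, grad_y = 2*1*-1.7359 = -3.4718
  x_3 = 3.4637 - 0.01*55.4195 = 2.9095
  y_3 = -1.7359 - 0.01*-3.4718 = -1.7012
Step 4: grad_x = 2*8*2.9095 = 46.5524, grad_y = 2*1*-1.7012 = -3.4024
  x_4 = 2.9095 - 0.01*46.5524 = 2.444
  y_4 = -1.7012 - 0.01*-3.4024 = -1.6672
f(2.444, -1.6672) = 8*2.444^2 + 1*(-1.6672)^2 = 50.5646


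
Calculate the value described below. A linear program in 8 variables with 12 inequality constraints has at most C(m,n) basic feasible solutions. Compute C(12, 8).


Each vertex corresponds to some choice of n active constraints out of m, so the number of vertices is at most C(m, n) = m! / (n!(m-n)!).
m = 12, n = 8
Numerator: 12 * 11 * 10 * 9 * 8 * 7 * 6 * 5
Denominator: 8! = 40320
C(12, 8) = 495


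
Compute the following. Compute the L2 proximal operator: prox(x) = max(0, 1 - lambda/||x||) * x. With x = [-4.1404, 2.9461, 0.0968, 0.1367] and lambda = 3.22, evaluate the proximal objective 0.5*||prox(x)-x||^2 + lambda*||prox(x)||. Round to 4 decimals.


Step 1: Compute ||x||.
||x|| = 5.0843
Step 2: Compute scaling factor.
scale = max(0, 1 - 3.22/5.0843) = 0.3667
Step 3: prox(x) = [-1.5182, 1.0803, 0.0355, 0.0501]
||prox(x)|| = 1.8643
Step 4: Proximal objective.
0.5*||prox-x||^2 = 5.1842
lambda*||prox|| = 6.003
Total = 11.1874


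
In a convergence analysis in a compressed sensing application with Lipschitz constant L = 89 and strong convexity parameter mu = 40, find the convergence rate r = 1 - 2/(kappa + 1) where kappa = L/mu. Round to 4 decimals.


Step 1: Compute the condition number.
kappa = L/mu = 89/40 = 2.225
Step 2: Compute the convergence rate.
r = 1 - 2/(kappa + 1) = 1 - 2*mu/(L + mu) = (L - mu)/(L + mu) = 49/129 = 0.3798


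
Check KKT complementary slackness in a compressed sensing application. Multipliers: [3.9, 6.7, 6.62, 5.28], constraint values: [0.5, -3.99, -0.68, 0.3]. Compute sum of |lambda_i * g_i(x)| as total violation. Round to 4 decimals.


KKT complementary slackness check:
lambda_1 * g_1 = 3.9 * 0.5 = 1.95
lambda_2 * g_2 = 6.7 * -3.99 = -26.733
lambda_3 * g_3 = 6.62 * -0.68 = -4.5016
lambda_4 * g_4 = 5.28 * 0.3 = 1.584
Total violation = 1.95 + 26.733 + 4.5016 + 1.584 = 34.7686


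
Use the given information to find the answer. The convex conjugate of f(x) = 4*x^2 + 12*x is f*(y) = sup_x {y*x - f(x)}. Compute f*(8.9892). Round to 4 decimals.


f*(y) = sup_x {y*x - a*x^2 - b*x} = sup_x {(y-b)*x - a*x^2}
FOC: (y - b) - 2a*x = 0 => x* = (y - b)/(2a)
x* = (8.9892 - 12)/(2*4) = -0.3764
f*(8.9892) = (y-b)^2/(4a) = (8.9892 - 12)^2/(4*4)
= 9.0649/16 = 0.5666


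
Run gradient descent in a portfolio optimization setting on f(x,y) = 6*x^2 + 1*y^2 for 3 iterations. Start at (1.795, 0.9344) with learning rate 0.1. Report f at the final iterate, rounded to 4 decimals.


Gradient descent on f(x,y) = 6*x^2 + 1*y^2.
Starting point: (1.795, 0.9344), alpha = 0.1
Step 1: grad_x = 2*6*1.795 = 21.54, grad_y = 2*1*0.9344 = 1.8688
  x_1 = 1.795 - 0.1*21.54 = -0.359
  y_1 = 0.9344 - 0.1*1.8688 = 0.7475
Step 2: grad_x = 2*6*-0.359 = -4.308, grad_y = 2*1*0.7475 = 1.495
  x_2 = -0.359 - 0.1*-4.308 = 0.0718
  y_2 = 0.7475 - 0.1*1.495 = 0.598
Step 3: grad_x = 2*6*0.0718 = 0.8616, grad_y = 2*1*0.598 = 1.196
  x_3 = 0.0718 - 0.1*0.8616 = -0.0144
  y_3 = 0.598 - 0.1*1.196 = 0.4784
f(-0.0144, 0.4784) = 6*(-0.0144)^2 + 1*0.4784^2 = 0.2301


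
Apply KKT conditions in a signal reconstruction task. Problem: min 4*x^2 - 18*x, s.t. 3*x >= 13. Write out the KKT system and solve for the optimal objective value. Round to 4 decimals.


Step 1: Try lambda = 0 (constraint inactive).
x_unc = 18/(2*4) = 2.25
Check: 3*2.25 = 6.75 < 13 -- violated!
Step 2: Constraint must be active: 3*x = 13
x* = 13/3 = 4.3333 (rounded; the exact value 13/3 is used below)
lambda = (2*4*(13/3) - 18)/3 = 5.5556
Step 3: Compute optimal value.
f(x*) = 4*(13/3)^2 - 18*(13/3) = -2.8889


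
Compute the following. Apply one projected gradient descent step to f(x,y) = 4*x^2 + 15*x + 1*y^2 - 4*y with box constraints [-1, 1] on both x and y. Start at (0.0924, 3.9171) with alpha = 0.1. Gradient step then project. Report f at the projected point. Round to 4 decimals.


Step 1: Compute gradient at (0.0924, 3.9171).
grad_x = 2*4*0.0924 + 15 = 15.7392
grad_y = 2*1*3.9171 - 4 = 3.8342
Step 2: Gradient step.
x_raw = 0.0924 - 0.1*15.7392 = -1.4815
y_raw = 3.9171 - 0.1*3.8342 = 3.5337
Step 3: Project onto [-1, 1].
x_proj = clip(-1.4815) = -1.0
y_proj = clip(3.5337) = 1.0
Step 4: Evaluate f.
f(-1.0, 1.0) = -14.0


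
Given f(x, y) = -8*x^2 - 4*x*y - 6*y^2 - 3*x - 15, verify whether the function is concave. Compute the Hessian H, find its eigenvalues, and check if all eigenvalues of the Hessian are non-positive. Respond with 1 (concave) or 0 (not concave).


The Hessian of f(x,y) = -8*x^2 - 4*x*y - 6*y^2 - 3*x - 15 is:
H = [[-16, -4], [-4, -12]]
Trace = -16 - 12 = -28
Determinant = -16*-12 - (-4)^2 = 176
Discriminant = (-28)^2 - 4*176 = 80.0
Eigenvalues: lambda_1 = -18.4721, lambda_2 = -9.5279
The function is concave.

1


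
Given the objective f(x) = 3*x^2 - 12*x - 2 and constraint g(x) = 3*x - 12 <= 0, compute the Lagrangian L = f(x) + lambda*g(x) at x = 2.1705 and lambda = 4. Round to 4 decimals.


Step 1: Evaluate f(x).
f(2.1705) = 3*2.1705^2 - 12*2.1705 - 2 = -13.9128
Step 2: Evaluate g(x).
g(2.1705) = 3*2.1705 - 12 = -5.4885
Step 3: Compute Lagrangian.
L = -13.9128 + 4*-5.4885 = -35.8668


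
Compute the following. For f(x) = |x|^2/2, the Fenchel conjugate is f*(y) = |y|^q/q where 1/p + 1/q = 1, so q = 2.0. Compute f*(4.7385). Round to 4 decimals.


The conjugate exponent q satisfies 1/p + 1/q = 1.
p = 2, so q = 2/(2 - 1) = 2.0
|y|^q = 4.7385^2.0 = 22.4534
f*(4.7385) = 22.4534 / 2.0 = 11.2267


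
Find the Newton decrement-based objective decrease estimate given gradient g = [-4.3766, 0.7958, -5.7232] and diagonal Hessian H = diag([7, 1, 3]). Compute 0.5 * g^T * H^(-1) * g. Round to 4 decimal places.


Step 1: H is diagonal, so H^(-1) * g = [-0.6252, 0.7958, -1.9077].
Step 2: g^T H^(-1) g = sum_i g_i^2 / H_ii
  = (-4.3766)^2/7 + (0.7958)^2/1 + (-5.7232)^2/3
  = 2.7364 + 0.6333 + 10.9183 = 14.288
Step 3: Objective decrease = 0.5 * g^T H^(-1) g = 7.144


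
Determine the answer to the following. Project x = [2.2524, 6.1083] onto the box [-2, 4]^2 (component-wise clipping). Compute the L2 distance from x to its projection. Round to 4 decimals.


Project each component onto [-2, 4].
clip(2.2524) = 2.2524, clip(6.1083) = 4.0
Projection = [2.2524, 4.0]
Squared diffs: [0.0, 4.4449]
Distance = sqrt(4.4449) = 2.1083


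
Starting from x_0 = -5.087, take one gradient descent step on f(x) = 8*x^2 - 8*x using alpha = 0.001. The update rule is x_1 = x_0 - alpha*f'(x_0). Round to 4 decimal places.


We compute the gradient at x_0 and apply the update.
f'(x) = 16*x - 8
f'(-5.087) = 16*-5.087 - 8 = -89.392
x_1 = -5.087 - 0.001*-89.392 = -4.9976


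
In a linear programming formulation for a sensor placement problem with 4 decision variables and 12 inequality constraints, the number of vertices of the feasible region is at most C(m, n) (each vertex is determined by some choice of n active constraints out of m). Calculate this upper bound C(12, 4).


Each vertex corresponds to some choice of n active constraints out of m, so the number of vertices is at most C(m, n) = m! / (n!(m-n)!).
m = 12, n = 4
Numerator: 12 * 11 * 10 * 9
Denominator: 4! = 24
C(12, 4) = 495


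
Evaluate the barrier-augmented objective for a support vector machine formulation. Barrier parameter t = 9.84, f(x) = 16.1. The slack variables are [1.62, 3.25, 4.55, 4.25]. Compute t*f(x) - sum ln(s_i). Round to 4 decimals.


Step 1: Compute log-barrier.
ln values: [0.4824, 1.1787, 1.5151, 1.4469]
phi = -(0.4824 + 1.1787 + 1.5151 + 1.4469) = -4.6231
Step 2: Compute augmented objective.
t*f(x) = 9.84*16.1 = 158.424
Total = 158.424 - 4.6231 = 153.8009


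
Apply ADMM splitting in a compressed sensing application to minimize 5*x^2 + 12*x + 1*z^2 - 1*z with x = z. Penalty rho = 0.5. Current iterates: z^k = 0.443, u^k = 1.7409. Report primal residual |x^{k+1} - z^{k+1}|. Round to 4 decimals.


ADMM iteration with rho = 0.5, z^k = 0.443, u^k = 1.7409
Step 1: x-update.
Minimize 5*x^2 + 12*x + (0.5/2)*(x - 0.443 + 1.7409)^2
FOC: (2*5 + 0.5)*x = -12 + 0.5*(0.443 - 1.7409)
x^{k+1} = -1.2047
Step 2: z-update.
Minimize 1*z^2 - 1*z + (0.5/2)*(-1.2047 - z + 1.7409)^2
FOC: (2*1 + 0.5)*z = 1 + 0.5*(-1.2047 + 1.7409)
z^{k+1} = 0.5072
Step 3: u-update.
u^{k+1} = 1.7409 - 1.2047 - 0.5072 = 0.029
Step 4: Primal residual = |-1.2047 - 0.5072| = 1.7119


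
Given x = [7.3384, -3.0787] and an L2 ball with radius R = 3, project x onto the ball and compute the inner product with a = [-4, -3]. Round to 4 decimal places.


Step 1: Compute ||x|| (intermediates to 6 decimals).
||x|| = sqrt(7.3384^2 + (-3.0787)^2) = 7.958047
Step 2: Project.
Since ||x|| > R, scale = R/||x|| = 3/7.958047 = 0.376977, proj(x) = scale * x
proj(x) = [2.766408, -1.160599]
Step 3: Dot product.
a^T * proj(x) = -4*2.766408 - 3*(-1.160599) = -7.5838


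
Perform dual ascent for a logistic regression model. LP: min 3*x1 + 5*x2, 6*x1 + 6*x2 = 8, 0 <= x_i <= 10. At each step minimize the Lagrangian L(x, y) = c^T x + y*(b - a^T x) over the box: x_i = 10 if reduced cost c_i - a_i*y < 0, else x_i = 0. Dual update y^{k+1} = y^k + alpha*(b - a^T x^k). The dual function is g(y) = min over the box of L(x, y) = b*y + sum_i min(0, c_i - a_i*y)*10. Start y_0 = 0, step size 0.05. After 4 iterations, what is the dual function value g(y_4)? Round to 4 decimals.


Dual ascent for LP: min 3*x1 + 5*x2, 6*x1 + 6*x2 = 8, 0 <= x_i <= 10
Step 1: y^k = 0.0, reduced costs: (3.0, 5.0)
  x^k = (0.0, 0.0), subgradient = b - a^T x = 8.0
  y^{k+1} = 0.0 + 0.05*8.0 = 0.4
Step 2: y^k = 0.4, reduced costs: (0.6, 2.6)
  x^k = (0.0, 0.0), subgradient = b - a^T x = 8.0
  y^{k+1} = 0.4 + 0.05*8.0 = 0.8
Step 3: y^k = 0.8, reduced costs: (-1.8, 0.2)
  x^k = (10.0, 0.0), subgradient = b - a^T x = -52.0
  y^{k+1} = 0.8 + 0.05*-52.0 = -1.8
Step 4: y^k = -1.8, reduced costs: (13.8, 15.8)
  x^k = (0.0, 0.0), subgradient = b - a^T x = 8.0
  y^{k+1} = -1.8 + 0.05*8.0 = -1.4
Dual objective at y_4 = -1.4: reduced costs (11.4, 13.4), box minimizer x = (0.0, 0.0)
g(y_4) = b*y + (c1 - a1*y)*x1 + (c2 - a2*y)*x2 = 8*(-1.4) + 11.4*0.0 + 13.4*0.0 = -11.2 + 0.0 + 0.0 = -11.2


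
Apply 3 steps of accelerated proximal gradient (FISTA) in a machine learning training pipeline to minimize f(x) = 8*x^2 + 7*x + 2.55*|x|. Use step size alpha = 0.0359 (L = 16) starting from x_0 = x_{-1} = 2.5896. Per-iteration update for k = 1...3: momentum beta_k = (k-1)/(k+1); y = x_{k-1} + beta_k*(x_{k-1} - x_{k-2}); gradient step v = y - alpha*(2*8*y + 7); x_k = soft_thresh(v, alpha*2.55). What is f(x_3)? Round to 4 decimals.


FISTA on f(x) = 8*x^2 + 7*x + 2.55*|x|
L = 16, alpha = 0.0359
Iteration 1: beta = 0.0, y = 2.5896 + 0.0*(2.5896 - 2.5896) = 2.5896
  grad(y) = 48.4336, v = y - alpha*grad = 0.8508
  prox(v) = soft_thresh(0.8508, 0.0915) = 0.7593
Iteration 2: beta = 0.3333, y = 0.7593 + 0.3333*(0.7593 - 2.5896) = 0.1492
  grad(y) = 9.387, v = y - alpha*grad = -0.1878
  prox(v) = soft_thresh(-0.1878, 0.0915) = -0.0963
Iteration 3: beta = 0.5, y = -0.0963 + 0.5*(-0.0963 - 0.7593) = -0.524
  grad(y) = -1.3846, v = y - alpha*grad = -0.4743
  prox(v) = soft_thresh(-0.4743, 0.0915) = -0.3828
f(x_3) = 8*(-0.3828)^2 + 7*(-0.3828) + 2.55*|-0.3828| = -0.5312


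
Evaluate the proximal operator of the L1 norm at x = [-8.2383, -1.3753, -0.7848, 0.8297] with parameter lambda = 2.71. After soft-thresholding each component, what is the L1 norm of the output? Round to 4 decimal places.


Soft-thresholding with lambda = 2.71:
prox(-8.2383) = sign(-8.2383)*max(|-8.2383| - 2.71, 0) = -5.5283
prox(-1.3753) = sign(-1.3753)*max(|-1.3753| - 2.71, 0) = 0.0
prox(-0.7848) = sign(-0.7848)*max(|-0.7848| - 2.71, 0) = 0.0
prox(0.8297) = sign(0.8297)*max(|0.8297| - 2.71, 0) = 0.0
prox(x) = [-5.5283, 0.0, 0.0, 0.0]
||prox(x)||_1 = 5.5283 + 0.0 + 0.0 + 0.0 = 5.5283


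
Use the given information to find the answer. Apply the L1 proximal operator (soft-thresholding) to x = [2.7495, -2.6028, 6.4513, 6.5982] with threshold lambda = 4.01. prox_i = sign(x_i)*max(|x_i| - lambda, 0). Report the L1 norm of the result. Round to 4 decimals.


Soft-thresholding with lambda = 4.01:
prox(2.7495) = sign(2.7495)*max(|2.7495| - 4.01, 0) = 0.0
prox(-2.6028) = sign(-2.6028)*max(|-2.6028| - 4.01, 0) = 0.0
prox(6.4513) = sign(6.4513)*max(|6.4513| - 4.01, 0) = 2.4413
prox(6.5982) = sign(6.5982)*max(|6.5982| - 4.01, 0) = 2.5882
prox(x) = [0.0, 0.0, 2.4413, 2.5882]
||prox(x)||_1 = 0.0 + 0.0 + 2.4413 + 2.5882 = 5.0295


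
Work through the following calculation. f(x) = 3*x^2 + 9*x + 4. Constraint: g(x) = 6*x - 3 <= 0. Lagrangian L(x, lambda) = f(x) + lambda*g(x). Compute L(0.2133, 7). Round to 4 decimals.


Step 1: Evaluate f(x).
f(0.2133) = 3*0.2133^2 + 9*0.2133 + 4 = 6.0562
Step 2: Evaluate g(x).
g(0.2133) = 6*0.2133 - 3 = -1.7202
Step 3: Compute Lagrangian.
L = 6.0562 + 7*-1.7202 = -5.9852


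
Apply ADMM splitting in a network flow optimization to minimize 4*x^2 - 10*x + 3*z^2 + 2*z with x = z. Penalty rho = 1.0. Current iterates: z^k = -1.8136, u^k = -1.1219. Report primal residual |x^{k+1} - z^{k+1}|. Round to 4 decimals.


ADMM iteration with rho = 1.0, z^k = -1.8136, u^k = -1.1219
Step 1: x-update.
Minimize 4*x^2 - 10*x + (1.0/2)*(x + 1.8136 - 1.1219)^2
FOC: (2*4 + 1.0)*x = 10 + 1.0*(-1.8136 + 1.1219)
x^{k+1} = 1.0343
Step 2: z-update.
Minimize 3*z^2 + 2*z + (1.0/2)*(1.0343 - z - 1.1219)^2
FOC: (2*3 + 1.0)*z = -2 + 1.0*(1.0343 - 1.1219)
z^{k+1} = -0.2982
Step 3: u-update.
u^{k+1} = -1.1219 + 1.0343 + 0.2982 = 0.2106
Step 4: Primal residual = |1.0343 + 0.2982| = 1.3325


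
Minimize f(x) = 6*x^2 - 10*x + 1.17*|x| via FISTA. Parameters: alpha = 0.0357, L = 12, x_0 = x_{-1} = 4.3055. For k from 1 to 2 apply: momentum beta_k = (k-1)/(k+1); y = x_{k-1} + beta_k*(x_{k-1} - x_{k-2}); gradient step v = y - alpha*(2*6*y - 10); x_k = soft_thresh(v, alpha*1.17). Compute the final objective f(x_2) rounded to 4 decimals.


FISTA on f(x) = 6*x^2 - 10*x + 1.17*|x|
L = 12, alpha = 0.0357
Iteration 1: beta = 0.0, y = 4.3055 + 0.0*(4.3055 - 4.3055) = 4.3055
  grad(y) = 41.666, v = y - alpha*grad = 2.818
  prox(v) = soft_thresh(2.818, 0.0418) = 2.7763
Iteration 2: beta = 0.3333, y = 2.7763 + 0.3333*(2.7763 - 4.3055) = 2.2665
  grad(y) = 17.1981, v = y - alpha*grad = 1.6525
  prox(v) = soft_thresh(1.6525, 0.0418) = 1.6108
f(x_2) = 6*1.6108^2 - 10*1.6108 + 1.17*|1.6108| = 1.3443


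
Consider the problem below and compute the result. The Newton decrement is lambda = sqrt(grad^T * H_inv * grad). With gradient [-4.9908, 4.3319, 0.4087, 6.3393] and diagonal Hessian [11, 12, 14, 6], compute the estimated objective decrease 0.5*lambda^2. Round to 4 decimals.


Step 1: H is diagonal, so H^(-1) * g = [-0.4537, 0.361, 0.0292, 1.0566].
Step 2: g^T H^(-1) g = sum_i g_i^2 / H_ii
  = (-4.9908)^2/11 + (4.3319)^2/12 + (0.4087)^2/14 + (6.3393)^2/6
  = 2.2644 + 1.5638 + 0.0119 + 6.6978 = 10.5379
Step 3: Objective decrease = 0.5 * g^T H^(-1) g = 5.2689


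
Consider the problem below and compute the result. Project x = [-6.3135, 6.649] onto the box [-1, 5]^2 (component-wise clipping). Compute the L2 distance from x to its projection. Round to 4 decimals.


Project each component onto [-1, 5].
clip(-6.3135) = -1.0, clip(6.649) = 5.0
Projection = [-1.0, 5.0]
Squared diffs: [28.2333, 2.7192]
Distance = sqrt(30.9525) = 5.5635


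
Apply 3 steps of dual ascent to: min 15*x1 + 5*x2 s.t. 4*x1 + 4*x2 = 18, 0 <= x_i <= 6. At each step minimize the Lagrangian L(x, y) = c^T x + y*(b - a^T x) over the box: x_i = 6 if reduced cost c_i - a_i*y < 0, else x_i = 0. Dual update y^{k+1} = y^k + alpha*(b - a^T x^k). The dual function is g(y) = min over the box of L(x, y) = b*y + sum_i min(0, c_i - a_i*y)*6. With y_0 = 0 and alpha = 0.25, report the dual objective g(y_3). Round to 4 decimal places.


Dual ascent for LP: min 15*x1 + 5*x2, 4*x1 + 4*x2 = 18, 0 <= x_i <= 6
Step 1: y^k = 0.0, reduced costs: (15.0, 5.0)
  x^k = (0.0, 0.0), subgradient = b - a^T x = 18.0
  y^{k+1} = 0.0 + 0.25*18.0 = 4.5
Step 2: y^k = 4.5, reduced costs: (-3.0, -13.0)
  x^k = (6.0, 6.0), subgradient = b - a^T x = -30.0
  y^{k+1} = 4.5 + 0.25*-30.0 = -3.0
Step 3: y^k = -3.0, reduced costs: (27.0, 17.0)
  x^k = (0.0, 0.0), subgradient = b - a^T x = 18.0
  y^{k+1} = -3.0 + 0.25*18.0 = 1.5
Dual objective at y_3 = 1.5: reduced costs (9.0, -1.0), box minimizer x = (0.0, 6.0)
g(y_3) = b*y + (c1 - a1*y)*x1 + (c2 - a2*y)*x2 = 18*1.5 + 9.0*0.0 + (-1.0)*6.0 = 27.0 + 0.0 - 6.0 = 21.0


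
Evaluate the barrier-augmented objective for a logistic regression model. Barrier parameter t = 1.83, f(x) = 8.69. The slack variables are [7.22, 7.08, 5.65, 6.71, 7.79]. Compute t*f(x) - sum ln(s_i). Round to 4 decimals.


Step 1: Compute log-barrier.
ln values: [1.9769, 1.9573, 1.7317, 1.9036, 2.0528]
phi = -(1.9769 + 1.9573 + 1.7317 + 1.9036 + 2.0528) = -9.6222
Step 2: Compute augmented objective.
t*f(x) = 1.83*8.69 = 15.9027
Total = 15.9027 - 9.6222 = 6.2805


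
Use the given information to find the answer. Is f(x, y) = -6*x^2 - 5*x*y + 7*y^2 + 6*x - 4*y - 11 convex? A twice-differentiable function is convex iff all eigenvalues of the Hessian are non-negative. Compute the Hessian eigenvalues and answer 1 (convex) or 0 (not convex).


The Hessian of f(x,y) = -6*x^2 - 5*x*y + 7*y^2 + 6*x - 4*y - 11 is:
H = [[-12, -5], [-5, 14]]
Trace = -12 + 14 = 2
Determinant = -12*14 - (-5)^2 = -193
Discriminant = (2)^2 - 4*-193 = 776.0
Eigenvalues: lambda_1 = -12.9284, lambda_2 = 14.9284
The function is not convex.

0


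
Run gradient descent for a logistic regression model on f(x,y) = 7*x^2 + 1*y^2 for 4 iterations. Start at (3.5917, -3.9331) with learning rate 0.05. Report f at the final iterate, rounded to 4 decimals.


Gradient descent on f(x,y) = 7*x^2 + 1*y^2.
Starting point: (3.5917, -3.9331), alpha = 0.05
Step 1: grad_x = 2*7*3.5917 = 50.2838, grad_y = 2*1*-3.9331 = -7.8662
  x_1 = 3.5917 - 0.05*50.2838 = 1.0775
  y_1 = -3.9331 - 0.05*-7.8662 = -3.5398
Step 2: grad_x = 2*7*1.0775 = 15.0851, grad_y = 2*1*-3.5398 = -7.0796
  x_2 = 1.0775 - 0.05*15.0851 = 0.3233
  y_2 = -3.5398 - 0.05*-7.0796 = -3.1858
Step 3: grad_x = 2*7*0.3233 = 4.5255, grad_y = 2*1*-3.1858 = -6.3716
  x_3 = 0.3233 - 0.05*4.5255 = 0.097
  y_3 = -3.1858 - 0.05*-6.3716 = -2.8672
Step 4: grad_x = 2*7*0.097 = 1.3577, grad_y = 2*1*-2.8672 = -5.7345
  x_4 = 0.097 - 0.05*1.3577 = 0.0291
  y_4 = -2.8672 - 0.05*-5.7345 = -2.5805
f(0.0291, -2.5805) = 7*0.0291^2 + 1*(-2.5805)^2 = 6.6649


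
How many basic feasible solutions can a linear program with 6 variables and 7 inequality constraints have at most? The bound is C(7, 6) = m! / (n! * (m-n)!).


Each vertex corresponds to some choice of n active constraints out of m, so the number of vertices is at most C(m, n) = m! / (n!(m-n)!).
m = 7, n = 6
Numerator: 7 * 6 * 5 * 4 * 3 * 2
Denominator: 6! = 720
C(7, 6) = 7


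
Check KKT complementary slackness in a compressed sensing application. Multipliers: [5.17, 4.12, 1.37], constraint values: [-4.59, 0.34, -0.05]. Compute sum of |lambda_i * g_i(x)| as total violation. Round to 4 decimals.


KKT complementary slackness check:
lambda_1 * g_1 = 5.17 * -4.59 = -23.7303
lambda_2 * g_2 = 4.12 * 0.34 = 1.4008
lambda_3 * g_3 = 1.37 * -0.05 = -0.0685
Total violation = 23.7303 + 1.4008 + 0.0685 = 25.1996


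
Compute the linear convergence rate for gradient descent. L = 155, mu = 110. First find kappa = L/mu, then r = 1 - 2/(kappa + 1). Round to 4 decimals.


Step 1: Compute the condition number.
kappa = L/mu = 155/110 = 1.4091
Step 2: Compute the convergence rate.
r = 1 - 2/(kappa + 1) = 1 - 2*mu/(L + mu) = (L - mu)/(L + mu) = 45/265 = 0.1698


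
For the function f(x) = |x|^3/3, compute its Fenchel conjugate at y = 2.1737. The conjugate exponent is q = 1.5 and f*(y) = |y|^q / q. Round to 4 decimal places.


The conjugate exponent q satisfies 1/p + 1/q = 1.
p = 3, so q = 3/(3 - 1) = 1.5
|y|^q = 2.1737^1.5 = 3.2048
f*(2.1737) = 3.2048 / 1.5 = 2.1365


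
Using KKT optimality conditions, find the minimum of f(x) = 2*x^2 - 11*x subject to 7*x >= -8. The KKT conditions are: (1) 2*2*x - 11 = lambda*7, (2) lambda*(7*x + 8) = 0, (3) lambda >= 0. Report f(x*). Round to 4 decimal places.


Step 1: Try lambda = 0 (constraint inactive).
Stationarity: 2*2*x - 11 = 0
x* = 11/(2*2) = 2.75
Check constraint: 7*2.75 = 19.25 >= -8 -- satisfied.
Step 2: Compute optimal value.
f(x*) = 2*2.75^2 - 11*2.75 = -15.125


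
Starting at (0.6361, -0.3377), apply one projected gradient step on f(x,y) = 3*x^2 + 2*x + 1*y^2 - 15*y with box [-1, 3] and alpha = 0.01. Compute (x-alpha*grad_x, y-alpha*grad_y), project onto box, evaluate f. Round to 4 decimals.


Step 1: Compute gradient at (0.6361, -0.3377).
grad_x = 2*3*0.6361 + 2 = 5.8166
grad_y = 2*1*-0.3377 - 15 = -15.6754
Step 2: Gradient step.
x_raw = 0.6361 - 0.01*5.8166 = 0.5779
y_raw = -0.3377 - 0.01*-15.6754 = -0.1809
Step 3: Project onto [-1, 3].
x_proj = clip(0.5779) = 0.5779
y_proj = clip(-0.1809) = -0.1809
Step 4: Evaluate f.
f(0.5779, -0.1809) = 4.9048


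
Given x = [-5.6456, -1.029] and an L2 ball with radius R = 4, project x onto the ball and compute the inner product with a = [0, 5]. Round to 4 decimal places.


Step 1: Compute ||x|| (intermediates to 6 decimals).
||x|| = sqrt((-5.6456)^2 + (-1.029)^2) = 5.73861
Step 2: Project.
Since ||x|| > R, scale = R/||x|| = 4/5.73861 = 0.697033, proj(x) = scale * x
proj(x) = [-3.93517, -0.717247]
Step 3: Dot product.
a^T * proj(x) = 0*(-3.93517) + 5*(-0.717247) = -3.5862


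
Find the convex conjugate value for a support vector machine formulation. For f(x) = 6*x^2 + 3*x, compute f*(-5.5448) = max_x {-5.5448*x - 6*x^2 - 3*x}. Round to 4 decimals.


f*(y) = sup_x {y*x - a*x^2 - b*x} = sup_x {(y-b)*x - a*x^2}
FOC: (y - b) - 2a*x = 0 => x* = (y - b)/(2a)
x* = (-5.5448 - 3)/(2*6) = -0.7121
f*(-5.5448) = (y-b)^2/(4a) = (-5.5448 - 3)^2/(4*6)
= 73.0136/24 = 3.0422


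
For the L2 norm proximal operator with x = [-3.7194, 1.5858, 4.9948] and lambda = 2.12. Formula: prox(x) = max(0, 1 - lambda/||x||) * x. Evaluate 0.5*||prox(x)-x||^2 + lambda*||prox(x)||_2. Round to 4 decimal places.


Step 1: Compute ||x||.
||x|| = 6.4263
Step 2: Compute scaling factor.
scale = max(0, 1 - 2.12/6.4263) = 0.6701
Step 3: prox(x) = [-2.4924, 1.0626, 3.347]
||prox(x)|| = 4.3063
Step 4: Proximal objective.
0.5*||prox-x||^2 = 2.2472
lambda*||prox|| = 9.1294
Total = 11.3765


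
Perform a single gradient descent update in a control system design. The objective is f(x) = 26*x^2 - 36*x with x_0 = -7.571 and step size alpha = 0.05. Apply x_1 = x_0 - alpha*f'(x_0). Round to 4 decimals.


We compute the gradient at x_0 and apply the update.
f'(x) = 52*x - 36
f'(-7.571) = 52*-7.571 - 36 = -429.692
x_1 = -7.571 - 0.05*-429.692 = 13.9136


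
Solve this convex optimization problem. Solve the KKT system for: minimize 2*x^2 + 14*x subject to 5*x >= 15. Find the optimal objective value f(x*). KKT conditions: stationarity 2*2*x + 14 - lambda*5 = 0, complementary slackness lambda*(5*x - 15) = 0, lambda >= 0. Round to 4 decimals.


Step 1: Try lambda = 0 (constraint inactive).
x_unc = -14/(2*2) = -3.5
Check: 5*-3.5 = -17.5 < 15 -- violated!
Step 2: Constraint must be active: 5*x = 15
x* = 15/5 = 3.0
lambda = (2*2*3.0 + 14)/5 = 5.2
Step 3: Compute optimal value.
f(x*) = 2*3.0^2 + 14*3.0 = 60.0


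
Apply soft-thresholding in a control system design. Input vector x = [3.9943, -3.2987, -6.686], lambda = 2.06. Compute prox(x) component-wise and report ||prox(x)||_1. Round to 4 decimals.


Soft-thresholding with lambda = 2.06:
prox(3.9943) = sign(3.9943)*max(|3.9943| - 2.06, 0) = 1.9343
prox(-3.2987) = sign(-3.2987)*max(|-3.2987| - 2.06, 0) = -1.2387
prox(-6.686) = sign(-6.686)*max(|-6.686| - 2.06, 0) = -4.626
prox(x) = [1.9343, -1.2387, -4.626]
||prox(x)||_1 = 1.9343 + 1.2387 + 4.626 = 7.799


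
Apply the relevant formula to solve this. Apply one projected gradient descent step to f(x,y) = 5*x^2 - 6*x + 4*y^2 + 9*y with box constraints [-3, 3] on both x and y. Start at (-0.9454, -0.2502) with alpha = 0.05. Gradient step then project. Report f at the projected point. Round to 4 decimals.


Step 1: Compute gradient at (-0.9454, -0.2502).
grad_x = 2*5*-0.9454 - 6 = -15.454
grad_y = 2*4*-0.2502 + 9 = 6.9984
Step 2: Gradient step.
x_raw = -0.9454 - 0.05*-15.454 = -0.1727
y_raw = -0.2502 - 0.05*6.9984 = -0.6001
Step 3: Project onto [-3, 3].
x_proj = clip(-0.1727) = -0.1727
y_proj = clip(-0.6001) = -0.6001
Step 4: Evaluate f.
f(-0.1727, -0.6001) = -2.7752


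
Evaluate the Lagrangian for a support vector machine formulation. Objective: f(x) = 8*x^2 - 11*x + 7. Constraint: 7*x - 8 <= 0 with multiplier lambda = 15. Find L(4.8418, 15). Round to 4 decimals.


Step 1: Evaluate f(x).
f(4.8418) = 8*4.8418^2 - 11*4.8418 + 7 = 141.2844
Step 2: Evaluate g(x).
g(4.8418) = 7*4.8418 - 8 = 25.8926
Step 3: Compute Lagrangian.
L = 141.2844 + 15*25.8926 = 529.6734


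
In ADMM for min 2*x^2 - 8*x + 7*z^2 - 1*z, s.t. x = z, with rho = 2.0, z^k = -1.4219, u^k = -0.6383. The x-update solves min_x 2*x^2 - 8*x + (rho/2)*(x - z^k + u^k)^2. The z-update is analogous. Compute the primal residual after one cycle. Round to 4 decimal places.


ADMM iteration with rho = 2.0, z^k = -1.4219, u^k = -0.6383
Step 1: x-update.
Minimize 2*x^2 - 8*x + (2.0/2)*(x + 1.4219 - 0.6383)^2
FOC: (2*2 + 2.0)*x = 8 + 2.0*(-1.4219 + 0.6383)
x^{k+1} = 1.0721
Step 2: z-update.
Minimize 7*z^2 - 1*z + (2.0/2)*(1.0721 - z - 0.6383)^2
FOC: (2*7 + 2.0)*z = 1 + 2.0*(1.0721 - 0.6383)
z^{k+1} = 0.1167
Step 3: u-update.
u^{k+1} = -0.6383 + 1.0721 - 0.1167 = 0.3171
Step 4: Primal residual = |1.0721 - 0.1167| = 0.9554


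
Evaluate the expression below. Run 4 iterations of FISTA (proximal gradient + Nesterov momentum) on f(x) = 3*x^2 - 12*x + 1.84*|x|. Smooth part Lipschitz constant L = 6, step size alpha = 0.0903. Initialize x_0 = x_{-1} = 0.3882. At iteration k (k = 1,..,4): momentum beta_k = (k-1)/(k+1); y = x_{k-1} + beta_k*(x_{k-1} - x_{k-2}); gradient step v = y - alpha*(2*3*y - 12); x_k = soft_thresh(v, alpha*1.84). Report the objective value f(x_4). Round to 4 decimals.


FISTA on f(x) = 3*x^2 - 12*x + 1.84*|x|
L = 6, alpha = 0.0903
Iteration 1: beta = 0.0, y = 0.3882 + 0.0*(0.3882 - 0.3882) = 0.3882
  grad(y) = -9.6708, v = y - alpha*grad = 1.2615
  prox(v) = soft_thresh(1.2615, 0.1662) = 1.0953
Iteration 2: beta = 0.3333, y = 1.0953 + 0.3333*(1.0953 - 0.3882) = 1.331
  grad(y) = -4.0138, v = y - alpha*grad = 1.6935
  prox(v) = soft_thresh(1.6935, 0.1662) = 1.5273
Iteration 3: beta = 0.5, y = 1.5273 + 0.5*(1.5273 - 1.0953) = 1.7433
  grad(y) = -1.54, v = y - alpha*grad = 1.8824
  prox(v) = soft_thresh(1.8824, 0.1662) = 1.7162
Iteration 4: beta = 0.6, y = 1.7162 + 0.6*(1.7162 - 1.5273) = 1.8296
  grad(y) = -1.0225, v = y - alpha*grad = 1.9219
  prox(v) = soft_thresh(1.9219, 0.1662) = 1.7558
f(x_4) = 3*1.7558^2 - 12*1.7558 + 1.84*|1.7558| = -8.5904


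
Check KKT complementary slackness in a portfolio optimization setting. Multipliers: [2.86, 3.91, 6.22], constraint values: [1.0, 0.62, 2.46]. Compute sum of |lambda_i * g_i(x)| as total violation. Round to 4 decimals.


KKT complementary slackness check:
lambda_1 * g_1 = 2.86 * 1.0 = 2.86
lambda_2 * g_2 = 3.91 * 0.62 = 2.4242
lambda_3 * g_3 = 6.22 * 2.46 = 15.3012
Total violation = 2.86 + 2.4242 + 15.3012 = 20.5854


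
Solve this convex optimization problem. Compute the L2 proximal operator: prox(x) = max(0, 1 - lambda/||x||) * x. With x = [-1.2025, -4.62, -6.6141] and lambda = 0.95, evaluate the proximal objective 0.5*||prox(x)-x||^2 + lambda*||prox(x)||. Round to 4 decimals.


Step 1: Compute ||x||.
||x|| = 8.157
Step 2: Compute scaling factor.
scale = max(0, 1 - 0.95/8.157) = 0.8835
Step 3: prox(x) = [-1.0625, -4.0819, -5.8438]
||prox(x)|| = 7.207
Step 4: Proximal objective.
0.5*||prox-x||^2 = 0.4513
lambda*||prox|| = 6.8467
Total = 7.2979


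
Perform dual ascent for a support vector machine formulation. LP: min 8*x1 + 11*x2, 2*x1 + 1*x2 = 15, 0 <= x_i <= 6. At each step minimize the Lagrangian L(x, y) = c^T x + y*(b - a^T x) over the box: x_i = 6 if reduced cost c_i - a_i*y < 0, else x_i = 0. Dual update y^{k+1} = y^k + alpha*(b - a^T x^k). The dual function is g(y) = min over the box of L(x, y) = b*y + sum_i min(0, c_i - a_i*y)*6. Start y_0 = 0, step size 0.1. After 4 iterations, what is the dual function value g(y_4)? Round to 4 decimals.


Dual ascent for LP: min 8*x1 + 11*x2, 2*x1 + 1*x2 = 15, 0 <= x_i <= 6
Step 1: y^k = 0.0, reduced costs: (8.0, 11.0)
  x^k = (0.0, 0.0), subgradient = b - a^T x = 15.0
  y^{k+1} = 0.0 + 0.1*15.0 = 1.5
Step 2: y^k = 1.5, reduced costs: (5.0, 9.5)
  x^k = (0.0, 0.0), subgradient = b - a^T x = 15.0
  y^{k+1} = 1.5 + 0.1*15.0 = 3.0
Step 3: y^k = 3.0, reduced costs: (2.0, 8.0)
  x^k = (0.0, 0.0), subgradient = b - a^T x = 15.0
  y^{k+1} = 3.0 + 0.1*15.0 = 4.5
Step 4: y^k = 4.5, reduced costs: (-1.0, 6.5)
  x^k = (6.0, 0.0), subgradient = b - a^T x = 3.0
  y^{k+1} = 4.5 + 0.1*3.0 = 4.8
Dual objective at y_4 = 4.8: reduced costs (-1.6, 6.2), box minimizer x = (6.0, 0.0)
g(y_4) = b*y + (c1 - a1*y)*x1 + (c2 - a2*y)*x2 = 15*4.8 + (-1.6)*6.0 + 6.2*0.0 = 72.0 - 9.6 + 0.0 = 62.4


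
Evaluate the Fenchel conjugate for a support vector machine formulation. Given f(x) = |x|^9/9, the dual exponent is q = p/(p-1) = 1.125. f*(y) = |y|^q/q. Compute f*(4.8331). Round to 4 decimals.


The conjugate exponent q satisfies 1/p + 1/q = 1.
p = 9, so q = 9/(9 - 1) = 1.125
|y|^q = 4.8331^1.125 = 5.8851
f*(4.8331) = 5.8851 / 1.125 = 5.2312


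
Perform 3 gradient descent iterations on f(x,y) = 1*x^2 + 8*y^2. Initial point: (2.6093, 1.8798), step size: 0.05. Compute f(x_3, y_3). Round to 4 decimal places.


Gradient descent on f(x,y) = 1*x^2 + 8*y^2.
Starting point: (2.6093, 1.8798), alpha = 0.05
Step 1: grad_x = 2*1*2.6093 = 5.2186, grad_y = 2*8*1.8798 = 30.0768
  x_1 = 2.6093 - 0.05*5.2186 = 2.3484
  y_1 = 1.8798 - 0.05*30.0768 = 0.376
Step 2: grad_x = 2*1*2.3484 = 4.6967, grad_y = 2*8*0.376 = 6.0154
  x_2 = 2.3484 - 0.05*4.6967 = 2.1135
  y_2 = 0.376 - 0.05*6.0154 = 0.0752
Step 3: grad_x = 2*1*2.1135 = 4.2271, grad_y = 2*8*0.0752 = 1.2031
  x_3 = 2.1135 - 0.05*4.2271 = 1.9022
  y_3 = 0.0752 - 0.05*1.2031 = 0.015
f(1.9022, 0.015) = 1*1.9022^2 + 8*0.015^2 = 3.6201
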